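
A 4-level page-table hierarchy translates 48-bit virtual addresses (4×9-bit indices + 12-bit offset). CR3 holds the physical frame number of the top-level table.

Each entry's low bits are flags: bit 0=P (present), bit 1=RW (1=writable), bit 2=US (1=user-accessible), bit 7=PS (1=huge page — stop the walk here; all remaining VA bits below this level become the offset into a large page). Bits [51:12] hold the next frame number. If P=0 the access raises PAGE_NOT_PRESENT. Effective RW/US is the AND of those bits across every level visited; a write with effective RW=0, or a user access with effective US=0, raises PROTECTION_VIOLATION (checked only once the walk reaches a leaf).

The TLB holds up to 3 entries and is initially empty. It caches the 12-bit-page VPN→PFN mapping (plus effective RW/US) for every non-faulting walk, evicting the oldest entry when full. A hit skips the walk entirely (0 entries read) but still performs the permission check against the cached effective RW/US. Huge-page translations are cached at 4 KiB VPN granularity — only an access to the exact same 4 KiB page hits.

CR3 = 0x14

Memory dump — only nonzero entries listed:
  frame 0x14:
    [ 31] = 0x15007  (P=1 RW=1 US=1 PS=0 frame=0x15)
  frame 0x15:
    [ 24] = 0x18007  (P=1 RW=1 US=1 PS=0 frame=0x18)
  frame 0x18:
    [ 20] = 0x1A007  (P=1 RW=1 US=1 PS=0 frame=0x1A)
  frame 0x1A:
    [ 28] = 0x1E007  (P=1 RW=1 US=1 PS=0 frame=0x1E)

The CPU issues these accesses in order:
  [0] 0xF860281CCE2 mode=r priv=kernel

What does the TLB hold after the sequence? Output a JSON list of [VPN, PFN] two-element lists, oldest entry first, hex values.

Per-access translation:
#0 VA=0xF860281CCE2 (r,kernel):
  L0: frame=0x14 idx=31 entry=0x15007 [P=1 RW=1 US=1 PS=0]
  L1: frame=0x15 idx=24 entry=0x18007 [P=1 RW=1 US=1 PS=0]
  L2: frame=0x18 idx=20 entry=0x1A007 [P=1 RW=1 US=1 PS=0]
  L3: frame=0x1A idx=28 entry=0x1E007 [P=1 RW=1 US=1 PS=0]
  ✓ 0x1ECE2  — 4 lookups

TLB: [["0xF860281C", "0x1E"]]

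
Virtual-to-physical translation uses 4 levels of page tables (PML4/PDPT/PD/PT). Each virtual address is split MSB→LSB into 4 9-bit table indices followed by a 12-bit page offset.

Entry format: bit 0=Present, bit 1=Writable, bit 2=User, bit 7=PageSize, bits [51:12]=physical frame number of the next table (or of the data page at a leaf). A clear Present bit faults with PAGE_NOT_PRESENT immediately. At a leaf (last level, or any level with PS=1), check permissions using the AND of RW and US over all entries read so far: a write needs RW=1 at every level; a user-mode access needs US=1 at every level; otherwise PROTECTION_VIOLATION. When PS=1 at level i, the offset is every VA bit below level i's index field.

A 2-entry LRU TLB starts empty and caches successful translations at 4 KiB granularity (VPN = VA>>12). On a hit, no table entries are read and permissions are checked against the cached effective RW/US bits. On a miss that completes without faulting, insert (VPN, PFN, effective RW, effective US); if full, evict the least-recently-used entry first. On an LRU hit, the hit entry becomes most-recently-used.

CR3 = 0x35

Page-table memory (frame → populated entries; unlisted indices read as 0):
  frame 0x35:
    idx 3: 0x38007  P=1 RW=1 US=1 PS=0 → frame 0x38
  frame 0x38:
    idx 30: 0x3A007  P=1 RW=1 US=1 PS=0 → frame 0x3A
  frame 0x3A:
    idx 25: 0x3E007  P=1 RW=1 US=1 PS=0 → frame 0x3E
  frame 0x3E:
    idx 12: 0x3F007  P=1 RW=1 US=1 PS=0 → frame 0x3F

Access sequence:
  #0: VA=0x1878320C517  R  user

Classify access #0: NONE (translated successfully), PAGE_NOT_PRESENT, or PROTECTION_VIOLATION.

Trace:
#0 VA=0x1878320C517 (r,user):
  L0: frame=0x35 idx=3 entry=0x38007 [P=1 RW=1 US=1 PS=0]
  L1: frame=0x38 idx=30 entry=0x3A007 [P=1 RW=1 US=1 PS=0]
  L2: frame=0x3A idx=25 entry=0x3E007 [P=1 RW=1 US=1 PS=0]
  L3: frame=0x3E idx=12 entry=0x3F007 [P=1 RW=1 US=1 PS=0]
  → PA=0x3F517  (4 entries read)

Access #0 fault: NONE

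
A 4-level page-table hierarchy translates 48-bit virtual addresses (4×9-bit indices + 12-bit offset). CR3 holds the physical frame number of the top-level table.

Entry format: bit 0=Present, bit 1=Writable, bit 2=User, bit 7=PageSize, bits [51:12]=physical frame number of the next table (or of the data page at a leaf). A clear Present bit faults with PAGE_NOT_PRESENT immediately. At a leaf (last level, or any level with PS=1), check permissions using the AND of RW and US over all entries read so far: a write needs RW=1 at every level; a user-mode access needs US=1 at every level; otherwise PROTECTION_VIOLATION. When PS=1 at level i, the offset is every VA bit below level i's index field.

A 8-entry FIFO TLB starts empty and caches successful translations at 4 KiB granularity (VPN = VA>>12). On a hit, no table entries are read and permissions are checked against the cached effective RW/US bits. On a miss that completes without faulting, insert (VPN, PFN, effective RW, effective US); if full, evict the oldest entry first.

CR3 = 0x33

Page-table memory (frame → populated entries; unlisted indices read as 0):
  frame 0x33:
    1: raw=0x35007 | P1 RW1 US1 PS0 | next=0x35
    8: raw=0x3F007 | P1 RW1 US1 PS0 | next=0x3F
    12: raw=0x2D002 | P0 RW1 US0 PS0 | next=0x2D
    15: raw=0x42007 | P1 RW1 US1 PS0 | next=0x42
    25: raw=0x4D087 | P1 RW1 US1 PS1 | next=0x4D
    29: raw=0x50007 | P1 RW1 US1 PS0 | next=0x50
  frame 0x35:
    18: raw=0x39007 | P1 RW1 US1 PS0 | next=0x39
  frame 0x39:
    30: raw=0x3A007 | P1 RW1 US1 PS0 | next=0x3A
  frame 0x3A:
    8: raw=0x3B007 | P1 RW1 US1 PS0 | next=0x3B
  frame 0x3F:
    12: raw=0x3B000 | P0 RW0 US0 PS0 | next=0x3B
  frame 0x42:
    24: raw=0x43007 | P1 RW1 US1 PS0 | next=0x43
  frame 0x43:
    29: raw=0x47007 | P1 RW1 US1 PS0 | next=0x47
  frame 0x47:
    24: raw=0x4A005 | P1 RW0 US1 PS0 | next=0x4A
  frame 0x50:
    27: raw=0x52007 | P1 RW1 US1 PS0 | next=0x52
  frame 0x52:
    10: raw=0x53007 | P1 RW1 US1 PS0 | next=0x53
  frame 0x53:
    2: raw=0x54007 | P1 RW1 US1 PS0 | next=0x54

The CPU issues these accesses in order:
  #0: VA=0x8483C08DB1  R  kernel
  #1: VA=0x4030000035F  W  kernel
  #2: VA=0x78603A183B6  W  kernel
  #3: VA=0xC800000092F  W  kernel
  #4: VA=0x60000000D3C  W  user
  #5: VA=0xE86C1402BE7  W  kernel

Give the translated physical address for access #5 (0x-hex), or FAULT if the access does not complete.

Walk each access:
#0 VA=0x8483C08DB1 (r,kernel):
  L0: frame=0x33 idx=1 entry=0x35007 [P=1 RW=1 US=1 PS=0]
  L1: frame=0x35 idx=18 entry=0x39007 [P=1 RW=1 US=1 PS=0]
  L2: frame=0x39 idx=30 entry=0x3A007 [P=1 RW=1 US=1 PS=0]
  L3: frame=0x3A idx=8 entry=0x3B007 [P=1 RW=1 US=1 PS=0]
  → PA=0x3BDB1  (4 entries read)
#1 VA=0x4030000035F (w,kernel):
  L0: frame=0x33 idx=8 entry=0x3F007 [P=1 RW=1 US=1 PS=0]
  L1: frame=0x3F idx=12 entry=0x3B000 [P=0 RW=0 US=0 PS=0]
  ✗ PAGE_NOT_PRESENT  [2 reads]
#2 VA=0x78603A183B6 (w,kernel):
  L0: frame=0x33 idx=15 entry=0x42007 [P=1 RW=1 US=1 PS=0]
  L1: frame=0x42 idx=24 entry=0x43007 [P=1 RW=1 US=1 PS=0]
  L2: frame=0x43 idx=29 entry=0x47007 [P=1 RW=1 US=1 PS=0]
  L3: frame=0x47 idx=24 entry=0x4A005 [P=1 RW=0 US=1 PS=0]
  ✗ PROTECTION_VIOLATION  [4 reads]
#3 VA=0xC800000092F (w,kernel):
  L0: frame=0x33 idx=25 entry=0x4D087 [P=1 RW=1 US=1 PS=1]
  → PA=0x4D92F (huge @L0)  (1 entries read)
#4 VA=0x60000000D3C (w,user):
  L0: frame=0x33 idx=12 entry=0x2D002 [P=0 RW=1 US=0 PS=0]
  ✗ PAGE_NOT_PRESENT  [1 reads]
#5 VA=0xE86C1402BE7 (w,kernel):
  L0: frame=0x33 idx=29 entry=0x50007 [P=1 RW=1 US=1 PS=0]
  L1: frame=0x50 idx=27 entry=0x52007 [P=1 RW=1 US=1 PS=0]
  L2: frame=0x52 idx=10 entry=0x53007 [P=1 RW=1 US=1 PS=0]
  L3: frame=0x53 idx=2 entry=0x54007 [P=1 RW=1 US=1 PS=0]
  → PA=0x54BE7  (4 entries read)

Access #5 PA: 0x54BE7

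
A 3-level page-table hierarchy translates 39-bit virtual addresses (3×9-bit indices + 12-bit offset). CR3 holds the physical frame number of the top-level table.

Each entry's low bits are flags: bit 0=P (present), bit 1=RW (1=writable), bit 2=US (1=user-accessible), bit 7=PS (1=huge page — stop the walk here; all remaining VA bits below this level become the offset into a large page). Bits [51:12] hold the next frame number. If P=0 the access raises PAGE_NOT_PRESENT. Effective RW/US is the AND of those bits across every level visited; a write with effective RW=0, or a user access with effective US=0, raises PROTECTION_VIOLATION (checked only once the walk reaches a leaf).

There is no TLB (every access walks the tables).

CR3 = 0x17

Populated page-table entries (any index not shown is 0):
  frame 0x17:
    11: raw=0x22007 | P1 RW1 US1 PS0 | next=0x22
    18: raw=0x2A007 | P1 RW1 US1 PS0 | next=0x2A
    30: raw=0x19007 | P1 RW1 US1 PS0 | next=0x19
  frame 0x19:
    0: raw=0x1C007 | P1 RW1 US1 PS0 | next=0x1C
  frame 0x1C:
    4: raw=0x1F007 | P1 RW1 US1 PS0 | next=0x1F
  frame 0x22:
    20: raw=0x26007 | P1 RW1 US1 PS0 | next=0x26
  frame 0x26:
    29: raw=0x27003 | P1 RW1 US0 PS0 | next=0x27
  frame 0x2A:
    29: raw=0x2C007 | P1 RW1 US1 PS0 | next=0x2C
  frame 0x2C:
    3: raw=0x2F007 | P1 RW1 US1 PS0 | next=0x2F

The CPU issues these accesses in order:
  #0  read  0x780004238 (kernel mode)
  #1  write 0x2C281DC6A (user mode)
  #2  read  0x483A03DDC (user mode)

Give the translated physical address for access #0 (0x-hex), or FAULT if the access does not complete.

Trace:
#0 VA=0x780004238 (r,kernel):
  [0] read 0x17 idx=30: raw=0x19007 flags P=1 W=1 U=1 S=0
  [1] read 0x19 idx=0: raw=0x1C007 flags P=1 W=1 U=1 S=0
  [2] read 0x1C idx=4: raw=0x1F007 flags P=1 W=1 U=1 S=0
  → PA=0x1F238  (3 entries read)
#1 VA=0x2C281DC6A (w,user):
  [0] read 0x17 idx=11: raw=0x22007 flags P=1 W=1 U=1 S=0
  [1] read 0x22 idx=20: raw=0x26007 flags P=1 W=1 U=1 S=0
  [2] read 0x26 idx=29: raw=0x27003 flags P=1 W=1 U=0 S=0
  → PROTECTION_VIOLATION  (3 entries read)
#2 VA=0x483A03DDC (r,user):
  [0] read 0x17 idx=18: raw=0x2A007 flags P=1 W=1 U=1 S=0
  [1] read 0x2A idx=29: raw=0x2C007 flags P=1 W=1 U=1 S=0
  [2] read 0x2C idx=3: raw=0x2F007 flags P=1 W=1 U=1 S=0
  → PA=0x2FDDC  (3 entries read)

Access #0 PA: 0x1F238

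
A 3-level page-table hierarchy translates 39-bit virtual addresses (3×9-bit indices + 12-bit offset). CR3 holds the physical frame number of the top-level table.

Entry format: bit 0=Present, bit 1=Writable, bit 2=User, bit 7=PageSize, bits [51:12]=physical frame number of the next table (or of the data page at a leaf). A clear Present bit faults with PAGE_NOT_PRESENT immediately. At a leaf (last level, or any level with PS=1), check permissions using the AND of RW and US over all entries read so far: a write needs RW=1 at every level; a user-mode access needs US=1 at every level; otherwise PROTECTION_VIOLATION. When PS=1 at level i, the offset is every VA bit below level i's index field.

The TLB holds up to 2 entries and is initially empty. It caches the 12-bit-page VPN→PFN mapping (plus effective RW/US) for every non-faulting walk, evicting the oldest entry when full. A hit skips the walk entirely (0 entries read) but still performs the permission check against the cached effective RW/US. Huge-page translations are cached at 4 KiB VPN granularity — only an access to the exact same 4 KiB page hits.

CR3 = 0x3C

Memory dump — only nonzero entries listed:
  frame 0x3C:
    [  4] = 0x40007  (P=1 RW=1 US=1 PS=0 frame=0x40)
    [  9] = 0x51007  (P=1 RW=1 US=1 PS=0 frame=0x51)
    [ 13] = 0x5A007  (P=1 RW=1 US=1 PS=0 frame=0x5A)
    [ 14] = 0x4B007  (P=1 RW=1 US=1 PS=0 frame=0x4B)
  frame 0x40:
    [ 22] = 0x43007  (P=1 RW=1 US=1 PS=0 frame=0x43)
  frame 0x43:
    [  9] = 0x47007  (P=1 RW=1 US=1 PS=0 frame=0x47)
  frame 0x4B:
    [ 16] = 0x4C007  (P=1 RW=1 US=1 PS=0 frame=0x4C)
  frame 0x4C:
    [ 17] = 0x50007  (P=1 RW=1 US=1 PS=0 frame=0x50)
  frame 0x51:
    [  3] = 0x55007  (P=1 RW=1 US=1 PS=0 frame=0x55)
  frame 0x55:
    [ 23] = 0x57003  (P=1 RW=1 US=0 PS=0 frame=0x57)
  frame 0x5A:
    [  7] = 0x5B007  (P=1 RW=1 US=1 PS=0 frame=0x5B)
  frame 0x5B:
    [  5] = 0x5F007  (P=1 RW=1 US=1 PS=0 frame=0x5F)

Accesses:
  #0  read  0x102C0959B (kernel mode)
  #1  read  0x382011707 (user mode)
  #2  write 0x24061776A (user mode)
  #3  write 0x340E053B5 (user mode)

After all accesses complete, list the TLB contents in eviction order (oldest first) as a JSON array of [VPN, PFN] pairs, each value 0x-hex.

Walk each access:
#0 VA=0x102C0959B (r,kernel):
  [0] read 0x3C idx=4: raw=0x40007 flags P=1 W=1 U=1 S=0
  [1] read 0x40 idx=22: raw=0x43007 flags P=1 W=1 U=1 S=0
  [2] read 0x43 idx=9: raw=0x47007 flags P=1 W=1 U=1 S=0
  ✓ 0x4759B  — 3 lookups
#1 VA=0x382011707 (r,user):
  [0] read 0x3C idx=14: raw=0x4B007 flags P=1 W=1 U=1 S=0
  [1] read 0x4B idx=16: raw=0x4C007 flags P=1 W=1 U=1 S=0
  [2] read 0x4C idx=17: raw=0x50007 flags P=1 W=1 U=1 S=0
  ✓ 0x50707  — 3 lookups
#2 VA=0x24061776A (w,user):
  [0] read 0x3C idx=9: raw=0x51007 flags P=1 W=1 U=1 S=0
  [1] read 0x51 idx=3: raw=0x55007 flags P=1 W=1 U=1 S=0
  [2] read 0x55 idx=23: raw=0x57003 flags P=1 W=1 U=0 S=0
  → PROTECTION_VIOLATION  (3 entries read)
#3 VA=0x340E053B5 (w,user):
  [0] read 0x3C idx=13: raw=0x5A007 flags P=1 W=1 U=1 S=0
  [1] read 0x5A idx=7: raw=0x5B007 flags P=1 W=1 U=1 S=0
  [2] read 0x5B idx=5: raw=0x5F007 flags P=1 W=1 U=1 S=0
  ✓ 0x5F3B5  — 3 lookups

TLB: [["0x382011", "0x50"], ["0x340E05", "0x5F"]]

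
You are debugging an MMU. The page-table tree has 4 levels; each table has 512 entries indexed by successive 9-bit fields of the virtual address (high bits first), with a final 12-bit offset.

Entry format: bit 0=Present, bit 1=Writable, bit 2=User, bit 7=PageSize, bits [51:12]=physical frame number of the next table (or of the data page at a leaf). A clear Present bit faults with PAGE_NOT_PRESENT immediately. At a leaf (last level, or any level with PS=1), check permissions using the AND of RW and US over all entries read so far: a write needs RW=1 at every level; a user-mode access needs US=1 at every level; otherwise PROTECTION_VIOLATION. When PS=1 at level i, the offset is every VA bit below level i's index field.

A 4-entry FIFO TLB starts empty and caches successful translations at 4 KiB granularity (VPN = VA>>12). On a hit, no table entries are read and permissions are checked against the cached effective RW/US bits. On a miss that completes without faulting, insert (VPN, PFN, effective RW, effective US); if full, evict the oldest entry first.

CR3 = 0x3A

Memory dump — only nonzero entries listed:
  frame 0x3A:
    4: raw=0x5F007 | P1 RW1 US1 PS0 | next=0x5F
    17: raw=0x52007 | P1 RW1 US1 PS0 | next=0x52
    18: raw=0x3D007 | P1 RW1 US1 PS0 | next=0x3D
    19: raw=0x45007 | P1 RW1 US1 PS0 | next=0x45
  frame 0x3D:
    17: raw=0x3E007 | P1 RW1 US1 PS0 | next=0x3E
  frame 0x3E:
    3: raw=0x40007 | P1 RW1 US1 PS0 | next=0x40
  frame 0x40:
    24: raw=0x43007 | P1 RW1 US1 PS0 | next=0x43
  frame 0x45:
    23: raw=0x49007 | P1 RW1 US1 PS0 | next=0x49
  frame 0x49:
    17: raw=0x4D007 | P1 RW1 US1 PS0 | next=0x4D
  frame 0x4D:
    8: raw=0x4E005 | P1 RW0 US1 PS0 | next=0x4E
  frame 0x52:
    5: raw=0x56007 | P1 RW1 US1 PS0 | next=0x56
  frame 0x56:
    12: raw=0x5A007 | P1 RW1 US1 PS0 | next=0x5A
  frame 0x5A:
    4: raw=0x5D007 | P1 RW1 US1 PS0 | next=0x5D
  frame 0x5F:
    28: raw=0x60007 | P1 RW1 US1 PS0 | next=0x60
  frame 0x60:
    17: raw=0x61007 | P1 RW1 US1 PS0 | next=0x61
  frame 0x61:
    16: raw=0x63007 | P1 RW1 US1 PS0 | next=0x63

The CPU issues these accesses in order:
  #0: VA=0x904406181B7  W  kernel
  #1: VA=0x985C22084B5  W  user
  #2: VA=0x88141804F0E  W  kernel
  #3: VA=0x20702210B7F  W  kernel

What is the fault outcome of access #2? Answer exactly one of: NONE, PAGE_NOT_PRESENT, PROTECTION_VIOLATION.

Per-access translation:
#0 VA=0x904406181B7 (w,kernel):
  lvl0: tbl 0x3A, slot 18 ⇒ 0x3D007 (P1/RW1/US1/PS0)
  lvl1: tbl 0x3D, slot 17 ⇒ 0x3E007 (P1/RW1/US1/PS0)
  lvl2: tbl 0x3E, slot 3 ⇒ 0x40007 (P1/RW1/US1/PS0)
  lvl3: tbl 0x40, slot 24 ⇒ 0x43007 (P1/RW1/US1/PS0)
  → PA=0x431B7  (4 entries read)
#1 VA=0x985C22084B5 (w,user):
  lvl0: tbl 0x3A, slot 19 ⇒ 0x45007 (P1/RW1/US1/PS0)
  lvl1: tbl 0x45, slot 23 ⇒ 0x49007 (P1/RW1/US1/PS0)
  lvl2: tbl 0x49, slot 17 ⇒ 0x4D007 (P1/RW1/US1/PS0)
  lvl3: tbl 0x4D, slot 8 ⇒ 0x4E005 (P1/RW0/US1/PS0)
  ✗ PROTECTION_VIOLATION  [4 reads]
#2 VA=0x88141804F0E (w,kernel):
  lvl0: tbl 0x3A, slot 17 ⇒ 0x52007 (P1/RW1/US1/PS0)
  lvl1: tbl 0x52, slot 5 ⇒ 0x56007 (P1/RW1/US1/PS0)
  lvl2: tbl 0x56, slot 12 ⇒ 0x5A007 (P1/RW1/US1/PS0)
  lvl3: tbl 0x5A, slot 4 ⇒ 0x5D007 (P1/RW1/US1/PS0)
  → PA=0x5DF0E  (4 entries read)
#3 VA=0x20702210B7F (w,kernel):
  lvl0: tbl 0x3A, slot 4 ⇒ 0x5F007 (P1/RW1/US1/PS0)
  lvl1: tbl 0x5F, slot 28 ⇒ 0x60007 (P1/RW1/US1/PS0)
  lvl2: tbl 0x60, slot 17 ⇒ 0x61007 (P1/RW1/US1/PS0)
  lvl3: tbl 0x61, slot 16 ⇒ 0x63007 (P1/RW1/US1/PS0)
  → PA=0x63B7F  (4 entries read)

Access #2 fault: NONE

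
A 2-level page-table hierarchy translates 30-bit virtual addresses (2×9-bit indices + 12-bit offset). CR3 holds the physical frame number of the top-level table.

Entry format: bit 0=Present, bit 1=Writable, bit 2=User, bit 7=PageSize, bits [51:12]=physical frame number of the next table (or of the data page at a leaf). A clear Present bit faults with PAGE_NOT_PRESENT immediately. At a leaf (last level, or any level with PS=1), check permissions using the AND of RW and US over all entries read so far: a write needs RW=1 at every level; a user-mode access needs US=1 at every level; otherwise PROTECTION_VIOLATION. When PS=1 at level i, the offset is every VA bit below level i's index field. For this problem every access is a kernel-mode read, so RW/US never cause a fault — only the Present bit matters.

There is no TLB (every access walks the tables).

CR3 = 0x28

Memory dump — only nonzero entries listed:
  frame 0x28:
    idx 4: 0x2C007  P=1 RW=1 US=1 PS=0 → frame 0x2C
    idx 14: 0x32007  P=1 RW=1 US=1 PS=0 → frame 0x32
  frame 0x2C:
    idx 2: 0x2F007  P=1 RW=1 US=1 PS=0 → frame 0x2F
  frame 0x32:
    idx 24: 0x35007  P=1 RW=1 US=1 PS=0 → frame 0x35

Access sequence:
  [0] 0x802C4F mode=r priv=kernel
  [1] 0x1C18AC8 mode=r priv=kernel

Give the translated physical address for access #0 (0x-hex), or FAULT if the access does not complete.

Walk each access:
#0 VA=0x802C4F (r,kernel):
  L0 @0x28[4] → 0x2C007  P=1,RW=1,US=1,PS=0
  L1 @0x2C[2] → 0x2F007  P=1,RW=1,US=1,PS=0
  → PA=0x2FC4F  (2 entries read)
#1 VA=0x1C18AC8 (r,kernel):
  L0 @0x28[14] → 0x32007  P=1,RW=1,US=1,PS=0
  L1 @0x32[24] → 0x35007  P=1,RW=1,US=1,PS=0
  → PA=0x35AC8  (2 entries read)

Access #0 PA: 0x2FC4F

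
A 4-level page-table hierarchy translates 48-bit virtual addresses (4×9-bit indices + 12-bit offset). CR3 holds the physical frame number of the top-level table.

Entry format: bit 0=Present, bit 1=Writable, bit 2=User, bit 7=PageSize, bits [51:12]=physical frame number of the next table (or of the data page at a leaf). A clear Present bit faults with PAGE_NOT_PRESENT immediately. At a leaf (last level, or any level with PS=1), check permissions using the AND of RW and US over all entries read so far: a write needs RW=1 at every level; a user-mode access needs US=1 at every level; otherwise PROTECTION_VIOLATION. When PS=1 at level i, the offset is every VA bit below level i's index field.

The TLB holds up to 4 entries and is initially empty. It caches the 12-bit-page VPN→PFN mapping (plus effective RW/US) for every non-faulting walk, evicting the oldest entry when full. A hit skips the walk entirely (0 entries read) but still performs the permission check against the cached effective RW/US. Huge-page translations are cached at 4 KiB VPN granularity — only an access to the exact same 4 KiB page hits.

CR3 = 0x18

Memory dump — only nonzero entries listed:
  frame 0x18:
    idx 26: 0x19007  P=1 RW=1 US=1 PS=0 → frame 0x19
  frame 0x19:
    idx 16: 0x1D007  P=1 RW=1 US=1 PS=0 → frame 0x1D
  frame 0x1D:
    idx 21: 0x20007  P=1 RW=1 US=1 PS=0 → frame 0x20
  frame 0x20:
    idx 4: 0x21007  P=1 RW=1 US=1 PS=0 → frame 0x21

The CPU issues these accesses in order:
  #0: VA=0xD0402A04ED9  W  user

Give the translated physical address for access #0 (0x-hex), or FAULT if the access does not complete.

Trace:
#0 VA=0xD0402A04ED9 (w,user):
  lvl0: tbl 0x18, slot 26 ⇒ 0x19007 (P1/RW1/US1/PS0)
  lvl1: tbl 0x19, slot 16 ⇒ 0x1D007 (P1/RW1/US1/PS0)
  lvl2: tbl 0x1D, slot 21 ⇒ 0x20007 (P1/RW1/US1/PS0)
  lvl3: tbl 0x20, slot 4 ⇒ 0x21007 (P1/RW1/US1/PS0)
  ⇒ phys 0x21ED9  [4 reads]

Access #0 PA: 0x21ED9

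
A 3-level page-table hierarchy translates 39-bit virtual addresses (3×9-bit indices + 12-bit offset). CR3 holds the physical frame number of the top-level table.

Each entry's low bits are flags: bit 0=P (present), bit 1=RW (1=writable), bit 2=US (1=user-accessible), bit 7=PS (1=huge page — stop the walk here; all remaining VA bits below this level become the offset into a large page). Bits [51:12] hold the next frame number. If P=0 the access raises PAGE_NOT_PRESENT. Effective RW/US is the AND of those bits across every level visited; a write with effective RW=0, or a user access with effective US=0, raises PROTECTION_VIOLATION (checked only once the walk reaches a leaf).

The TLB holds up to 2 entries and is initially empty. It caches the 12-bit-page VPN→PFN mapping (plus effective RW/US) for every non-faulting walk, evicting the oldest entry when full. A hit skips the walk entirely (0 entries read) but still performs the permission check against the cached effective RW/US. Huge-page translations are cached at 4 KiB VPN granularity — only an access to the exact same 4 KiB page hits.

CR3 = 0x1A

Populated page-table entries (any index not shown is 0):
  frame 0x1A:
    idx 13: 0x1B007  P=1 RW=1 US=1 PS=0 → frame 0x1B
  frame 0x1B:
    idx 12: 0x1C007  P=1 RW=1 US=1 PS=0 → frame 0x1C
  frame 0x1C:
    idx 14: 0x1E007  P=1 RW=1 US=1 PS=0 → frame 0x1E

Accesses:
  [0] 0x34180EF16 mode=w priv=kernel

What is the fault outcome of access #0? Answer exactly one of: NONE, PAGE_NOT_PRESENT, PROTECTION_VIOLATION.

Trace:
#0 VA=0x34180EF16 (w,kernel):
  lvl0: tbl 0x1A, slot 13 ⇒ 0x1B007 (P1/RW1/US1/PS0)
  lvl1: tbl 0x1B, slot 12 ⇒ 0x1C007 (P1/RW1/US1/PS0)
  lvl2: tbl 0x1C, slot 14 ⇒ 0x1E007 (P1/RW1/US1/PS0)
  ✓ 0x1EF16  — 3 lookups

Access #0 fault: NONE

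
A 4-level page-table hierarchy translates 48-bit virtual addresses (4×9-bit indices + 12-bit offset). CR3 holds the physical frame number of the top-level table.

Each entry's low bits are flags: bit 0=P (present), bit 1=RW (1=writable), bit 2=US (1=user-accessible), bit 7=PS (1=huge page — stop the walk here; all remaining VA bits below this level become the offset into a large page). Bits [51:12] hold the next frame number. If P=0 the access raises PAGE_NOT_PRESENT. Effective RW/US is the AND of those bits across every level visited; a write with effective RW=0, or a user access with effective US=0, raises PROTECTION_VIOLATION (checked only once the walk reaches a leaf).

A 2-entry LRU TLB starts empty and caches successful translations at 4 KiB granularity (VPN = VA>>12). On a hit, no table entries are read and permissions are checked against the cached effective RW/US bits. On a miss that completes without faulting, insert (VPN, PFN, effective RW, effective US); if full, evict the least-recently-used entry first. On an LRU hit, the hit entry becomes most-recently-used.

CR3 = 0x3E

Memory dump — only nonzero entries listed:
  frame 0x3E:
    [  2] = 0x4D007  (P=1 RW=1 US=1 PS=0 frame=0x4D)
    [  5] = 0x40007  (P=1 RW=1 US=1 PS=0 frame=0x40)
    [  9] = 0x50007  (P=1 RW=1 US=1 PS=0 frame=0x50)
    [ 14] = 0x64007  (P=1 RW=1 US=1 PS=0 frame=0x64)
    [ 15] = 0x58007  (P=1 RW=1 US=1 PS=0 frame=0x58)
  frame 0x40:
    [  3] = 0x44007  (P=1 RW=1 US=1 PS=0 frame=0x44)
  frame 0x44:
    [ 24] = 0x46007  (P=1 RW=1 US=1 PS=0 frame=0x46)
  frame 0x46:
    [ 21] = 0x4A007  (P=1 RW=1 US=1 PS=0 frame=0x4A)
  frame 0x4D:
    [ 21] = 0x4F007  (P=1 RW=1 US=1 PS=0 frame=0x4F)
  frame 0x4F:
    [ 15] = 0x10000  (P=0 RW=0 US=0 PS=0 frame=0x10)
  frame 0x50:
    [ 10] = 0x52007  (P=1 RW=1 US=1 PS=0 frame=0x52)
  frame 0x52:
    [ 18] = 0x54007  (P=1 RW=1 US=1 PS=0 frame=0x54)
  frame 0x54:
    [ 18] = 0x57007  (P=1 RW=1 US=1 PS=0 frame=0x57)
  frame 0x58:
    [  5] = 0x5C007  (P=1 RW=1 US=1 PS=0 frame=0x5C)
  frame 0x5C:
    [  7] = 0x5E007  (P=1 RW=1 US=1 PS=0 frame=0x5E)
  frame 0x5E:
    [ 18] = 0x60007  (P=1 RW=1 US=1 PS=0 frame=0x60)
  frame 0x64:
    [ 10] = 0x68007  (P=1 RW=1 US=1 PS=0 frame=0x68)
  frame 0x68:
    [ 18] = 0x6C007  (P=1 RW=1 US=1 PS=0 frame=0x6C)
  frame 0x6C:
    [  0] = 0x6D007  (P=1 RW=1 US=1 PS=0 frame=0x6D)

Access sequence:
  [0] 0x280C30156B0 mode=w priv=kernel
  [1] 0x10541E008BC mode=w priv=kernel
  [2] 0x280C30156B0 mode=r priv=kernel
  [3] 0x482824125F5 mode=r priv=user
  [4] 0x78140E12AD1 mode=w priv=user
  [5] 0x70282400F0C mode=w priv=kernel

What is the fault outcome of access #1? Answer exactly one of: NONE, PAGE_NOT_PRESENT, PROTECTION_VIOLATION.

Walk each access:
#0 VA=0x280C30156B0 (w,kernel):
  L0: frame=0x3E idx=5 entry=0x40007 [P=1 RW=1 US=1 PS=0]
  L1: frame=0x40 idx=3 entry=0x44007 [P=1 RW=1 US=1 PS=0]
  L2: frame=0x44 idx=24 entry=0x46007 [P=1 RW=1 US=1 PS=0]
  L3: frame=0x46 idx=21 entry=0x4A007 [P=1 RW=1 US=1 PS=0]
  → PA=0x4A6B0  (4 entries read)
#1 VA=0x10541E008BC (w,kernel):
  L0: frame=0x3E idx=2 entry=0x4D007 [P=1 RW=1 US=1 PS=0]
  L1: frame=0x4D idx=21 entry=0x4F007 [P=1 RW=1 US=1 PS=0]
  L2: frame=0x4F idx=15 entry=0x10000 [P=0 RW=0 US=0 PS=0]
  ✗ PAGE_NOT_PRESENT  [3 reads]
#2 VA=0x280C30156B0 (r,kernel):
  TLB hit vpn=0x280C3015 → PA=0x4A6B0
#3 VA=0x482824125F5 (r,user):
  L0: frame=0x3E idx=9 entry=0x50007 [P=1 RW=1 US=1 PS=0]
  L1: frame=0x50 idx=10 entry=0x52007 [P=1 RW=1 US=1 PS=0]
  L2: frame=0x52 idx=18 entry=0x54007 [P=1 RW=1 US=1 PS=0]
  L3: frame=0x54 idx=18 entry=0x57007 [P=1 RW=1 US=1 PS=0]
  → PA=0x575F5  (4 entries read)
#4 VA=0x78140E12AD1 (w,user):
  L0: frame=0x3E idx=15 entry=0x58007 [P=1 RW=1 US=1 PS=0]
  L1: frame=0x58 idx=5 entry=0x5C007 [P=1 RW=1 US=1 PS=0]
  L2: frame=0x5C idx=7 entry=0x5E007 [P=1 RW=1 US=1 PS=0]
  L3: frame=0x5E idx=18 entry=0x60007 [P=1 RW=1 US=1 PS=0]
  → PA=0x60AD1  (4 entries read)
#5 VA=0x70282400F0C (w,kernel):
  L0: frame=0x3E idx=14 entry=0x64007 [P=1 RW=1 US=1 PS=0]
  L1: frame=0x64 idx=10 entry=0x68007 [P=1 RW=1 US=1 PS=0]
  L2: frame=0x68 idx=18 entry=0x6C007 [P=1 RW=1 US=1 PS=0]
  L3: frame=0x6C idx=0 entry=0x6D007 [P=1 RW=1 US=1 PS=0]
  → PA=0x6DF0C  (4 entries read)

Access #1 fault: PAGE_NOT_PRESENT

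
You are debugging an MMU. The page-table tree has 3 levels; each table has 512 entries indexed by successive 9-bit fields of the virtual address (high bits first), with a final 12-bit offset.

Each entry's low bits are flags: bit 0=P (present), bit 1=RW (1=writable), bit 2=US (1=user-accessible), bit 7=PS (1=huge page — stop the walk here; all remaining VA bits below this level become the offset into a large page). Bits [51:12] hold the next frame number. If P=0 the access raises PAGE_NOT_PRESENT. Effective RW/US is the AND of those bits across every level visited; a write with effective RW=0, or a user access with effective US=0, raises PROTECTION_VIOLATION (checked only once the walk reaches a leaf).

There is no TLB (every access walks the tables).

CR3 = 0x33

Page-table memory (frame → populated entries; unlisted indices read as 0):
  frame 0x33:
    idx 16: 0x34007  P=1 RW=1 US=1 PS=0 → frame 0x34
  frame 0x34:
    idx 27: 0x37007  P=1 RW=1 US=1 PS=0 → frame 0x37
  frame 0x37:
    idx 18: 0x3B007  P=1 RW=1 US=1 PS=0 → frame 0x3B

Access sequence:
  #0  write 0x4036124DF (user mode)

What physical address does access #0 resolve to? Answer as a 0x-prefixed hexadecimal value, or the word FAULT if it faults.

Per-access translation:
#0 VA=0x4036124DF (w,user):
  L0 @0x33[16] → 0x34007  P=1,RW=1,US=1,PS=0
  L1 @0x34[27] → 0x37007  P=1,RW=1,US=1,PS=0
  L2 @0x37[18] → 0x3B007  P=1,RW=1,US=1,PS=0
  ⇒ phys 0x3B4DF  [3 reads]

Access #0 PA: 0x3B4DF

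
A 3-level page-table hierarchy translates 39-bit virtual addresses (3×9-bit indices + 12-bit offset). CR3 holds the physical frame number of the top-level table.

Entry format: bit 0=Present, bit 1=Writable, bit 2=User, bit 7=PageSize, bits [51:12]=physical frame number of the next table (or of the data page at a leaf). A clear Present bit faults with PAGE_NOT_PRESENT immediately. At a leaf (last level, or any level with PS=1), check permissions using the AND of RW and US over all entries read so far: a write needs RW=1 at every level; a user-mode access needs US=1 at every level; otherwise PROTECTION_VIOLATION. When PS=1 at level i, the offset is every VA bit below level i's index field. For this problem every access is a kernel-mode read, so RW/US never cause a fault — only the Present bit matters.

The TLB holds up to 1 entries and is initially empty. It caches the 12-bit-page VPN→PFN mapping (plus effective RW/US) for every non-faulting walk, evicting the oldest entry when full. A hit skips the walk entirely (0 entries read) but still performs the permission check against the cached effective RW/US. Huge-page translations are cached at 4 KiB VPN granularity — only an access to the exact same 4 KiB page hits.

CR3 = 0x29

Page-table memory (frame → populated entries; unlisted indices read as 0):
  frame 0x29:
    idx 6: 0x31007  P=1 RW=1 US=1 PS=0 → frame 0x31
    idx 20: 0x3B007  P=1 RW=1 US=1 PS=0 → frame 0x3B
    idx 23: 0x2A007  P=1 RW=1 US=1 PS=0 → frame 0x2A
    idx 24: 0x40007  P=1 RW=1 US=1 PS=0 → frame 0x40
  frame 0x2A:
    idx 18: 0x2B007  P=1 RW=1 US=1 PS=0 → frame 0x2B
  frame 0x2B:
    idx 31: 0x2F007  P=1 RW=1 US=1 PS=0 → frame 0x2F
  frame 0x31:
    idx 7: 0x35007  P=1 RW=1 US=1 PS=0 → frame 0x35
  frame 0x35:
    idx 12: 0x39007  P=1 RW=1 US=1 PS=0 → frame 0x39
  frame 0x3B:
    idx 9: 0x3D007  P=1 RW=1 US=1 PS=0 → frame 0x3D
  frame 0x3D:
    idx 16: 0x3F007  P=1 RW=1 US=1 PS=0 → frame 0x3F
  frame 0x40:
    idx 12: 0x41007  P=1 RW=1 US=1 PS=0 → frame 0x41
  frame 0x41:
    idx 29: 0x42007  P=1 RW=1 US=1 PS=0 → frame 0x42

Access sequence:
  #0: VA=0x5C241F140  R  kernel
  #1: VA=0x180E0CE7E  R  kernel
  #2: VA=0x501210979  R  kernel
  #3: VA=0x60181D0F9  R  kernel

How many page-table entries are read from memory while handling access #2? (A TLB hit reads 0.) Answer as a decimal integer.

Trace:
#0 VA=0x5C241F140 (r,kernel):
  L0 @0x29[23] → 0x2A007  P=1,RW=1,US=1,PS=0
  L1 @0x2A[18] → 0x2B007  P=1,RW=1,US=1,PS=0
  L2 @0x2B[31] → 0x2F007  P=1,RW=1,US=1,PS=0
  → PA=0x2F140  (3 entries read)
#1 VA=0x180E0CE7E (r,kernel):
  L0 @0x29[6] → 0x31007  P=1,RW=1,US=1,PS=0
  L1 @0x31[7] → 0x35007  P=1,RW=1,US=1,PS=0
  L2 @0x35[12] → 0x39007  P=1,RW=1,US=1,PS=0
  → PA=0x39E7E  (3 entries read)
#2 VA=0x501210979 (r,kernel):
  L0 @0x29[20] → 0x3B007  P=1,RW=1,US=1,PS=0
  L1 @0x3B[9] → 0x3D007  P=1,RW=1,US=1,PS=0
  L2 @0x3D[16] → 0x3F007  P=1,RW=1,US=1,PS=0
  → PA=0x3F979  (3 entries read)
#3 VA=0x60181D0F9 (r,kernel):
  L0 @0x29[24] → 0x40007  P=1,RW=1,US=1,PS=0
  L1 @0x40[12] → 0x41007  P=1,RW=1,US=1,PS=0
  L2 @0x41[29] → 0x42007  P=1,RW=1,US=1,PS=0
  → PA=0x420F9  (3 entries read)

Entries read for #2: 3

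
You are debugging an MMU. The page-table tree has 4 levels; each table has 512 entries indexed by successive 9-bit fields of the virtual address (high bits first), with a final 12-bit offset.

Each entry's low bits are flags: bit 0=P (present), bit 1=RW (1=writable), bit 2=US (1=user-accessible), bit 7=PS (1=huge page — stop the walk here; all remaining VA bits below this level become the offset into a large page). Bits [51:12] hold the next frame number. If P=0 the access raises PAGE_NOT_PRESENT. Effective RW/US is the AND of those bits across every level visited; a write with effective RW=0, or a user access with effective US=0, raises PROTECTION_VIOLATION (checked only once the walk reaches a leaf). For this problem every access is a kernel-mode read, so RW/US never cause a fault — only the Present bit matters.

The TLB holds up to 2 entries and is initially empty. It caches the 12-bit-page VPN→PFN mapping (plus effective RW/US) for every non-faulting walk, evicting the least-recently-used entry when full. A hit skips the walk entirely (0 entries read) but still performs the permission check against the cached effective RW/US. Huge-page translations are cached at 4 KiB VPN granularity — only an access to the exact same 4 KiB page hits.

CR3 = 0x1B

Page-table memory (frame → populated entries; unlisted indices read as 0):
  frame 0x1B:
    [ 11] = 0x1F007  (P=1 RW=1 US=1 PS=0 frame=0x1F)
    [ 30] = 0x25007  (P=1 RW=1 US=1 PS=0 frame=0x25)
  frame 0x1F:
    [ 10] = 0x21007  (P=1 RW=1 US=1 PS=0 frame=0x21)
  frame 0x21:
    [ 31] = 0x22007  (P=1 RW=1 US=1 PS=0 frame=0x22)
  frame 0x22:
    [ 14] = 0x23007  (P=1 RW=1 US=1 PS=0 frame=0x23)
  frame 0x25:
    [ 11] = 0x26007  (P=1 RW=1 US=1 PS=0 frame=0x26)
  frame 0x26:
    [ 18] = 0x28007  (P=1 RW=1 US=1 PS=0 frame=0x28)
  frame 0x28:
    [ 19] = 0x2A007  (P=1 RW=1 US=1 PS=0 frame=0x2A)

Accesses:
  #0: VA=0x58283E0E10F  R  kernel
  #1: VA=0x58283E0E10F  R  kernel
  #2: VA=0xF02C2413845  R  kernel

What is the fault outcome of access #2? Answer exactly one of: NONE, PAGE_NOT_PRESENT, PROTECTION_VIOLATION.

Per-access translation:
#0 VA=0x58283E0E10F (r,kernel):
  lvl0: tbl 0x1B, slot 11 ⇒ 0x1F007 (P1/RW1/US1/PS0)
  lvl1: tbl 0x1F, slot 10 ⇒ 0x21007 (P1/RW1/US1/PS0)
  lvl2: tbl 0x21, slot 31 ⇒ 0x22007 (P1/RW1/US1/PS0)
  lvl3: tbl 0x22, slot 14 ⇒ 0x23007 (P1/RW1/US1/PS0)
  ⇒ phys 0x2310F  [4 reads]
#1 VA=0x58283E0E10F (r,kernel):
  TLB hit vpn=0x58283E0E → PA=0x2310F
#2 VA=0xF02C2413845 (r,kernel):
  lvl0: tbl 0x1B, slot 30 ⇒ 0x25007 (P1/RW1/US1/PS0)
  lvl1: tbl 0x25, slot 11 ⇒ 0x26007 (P1/RW1/US1/PS0)
  lvl2: tbl 0x26, slot 18 ⇒ 0x28007 (P1/RW1/US1/PS0)
  lvl3: tbl 0x28, slot 19 ⇒ 0x2A007 (P1/RW1/US1/PS0)
  ⇒ phys 0x2A845  [4 reads]

Access #2 fault: NONE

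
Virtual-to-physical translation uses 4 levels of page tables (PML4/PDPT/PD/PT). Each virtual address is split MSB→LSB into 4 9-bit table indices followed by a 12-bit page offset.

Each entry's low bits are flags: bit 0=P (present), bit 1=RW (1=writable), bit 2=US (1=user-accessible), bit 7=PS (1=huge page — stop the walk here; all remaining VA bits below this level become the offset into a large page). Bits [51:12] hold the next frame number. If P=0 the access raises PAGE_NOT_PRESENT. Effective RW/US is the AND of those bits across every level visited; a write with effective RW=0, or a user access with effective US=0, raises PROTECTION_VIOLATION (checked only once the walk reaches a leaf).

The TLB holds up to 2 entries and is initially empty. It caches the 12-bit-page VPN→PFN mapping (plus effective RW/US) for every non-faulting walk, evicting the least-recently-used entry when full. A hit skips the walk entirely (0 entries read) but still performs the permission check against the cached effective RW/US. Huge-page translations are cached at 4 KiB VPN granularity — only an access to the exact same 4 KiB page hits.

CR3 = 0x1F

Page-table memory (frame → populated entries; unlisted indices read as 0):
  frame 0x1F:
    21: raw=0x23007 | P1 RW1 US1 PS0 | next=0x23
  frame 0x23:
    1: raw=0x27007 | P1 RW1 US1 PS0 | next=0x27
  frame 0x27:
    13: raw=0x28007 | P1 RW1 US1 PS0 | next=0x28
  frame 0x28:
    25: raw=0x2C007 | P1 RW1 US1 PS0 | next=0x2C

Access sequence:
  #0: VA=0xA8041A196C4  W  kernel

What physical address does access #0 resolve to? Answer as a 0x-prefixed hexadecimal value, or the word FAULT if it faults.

Per-access translation:
#0 VA=0xA8041A196C4 (w,kernel):
  L0: frame=0x1F idx=21 entry=0x23007 [P=1 RW=1 US=1 PS=0]
  L1: frame=0x23 idx=1 entry=0x27007 [P=1 RW=1 US=1 PS=0]
  L2: frame=0x27 idx=13 entry=0x28007 [P=1 RW=1 US=1 PS=0]
  L3: frame=0x28 idx=25 entry=0x2C007 [P=1 RW=1 US=1 PS=0]
  ⇒ phys 0x2C6C4  [4 reads]

Access #0 PA: 0x2C6C4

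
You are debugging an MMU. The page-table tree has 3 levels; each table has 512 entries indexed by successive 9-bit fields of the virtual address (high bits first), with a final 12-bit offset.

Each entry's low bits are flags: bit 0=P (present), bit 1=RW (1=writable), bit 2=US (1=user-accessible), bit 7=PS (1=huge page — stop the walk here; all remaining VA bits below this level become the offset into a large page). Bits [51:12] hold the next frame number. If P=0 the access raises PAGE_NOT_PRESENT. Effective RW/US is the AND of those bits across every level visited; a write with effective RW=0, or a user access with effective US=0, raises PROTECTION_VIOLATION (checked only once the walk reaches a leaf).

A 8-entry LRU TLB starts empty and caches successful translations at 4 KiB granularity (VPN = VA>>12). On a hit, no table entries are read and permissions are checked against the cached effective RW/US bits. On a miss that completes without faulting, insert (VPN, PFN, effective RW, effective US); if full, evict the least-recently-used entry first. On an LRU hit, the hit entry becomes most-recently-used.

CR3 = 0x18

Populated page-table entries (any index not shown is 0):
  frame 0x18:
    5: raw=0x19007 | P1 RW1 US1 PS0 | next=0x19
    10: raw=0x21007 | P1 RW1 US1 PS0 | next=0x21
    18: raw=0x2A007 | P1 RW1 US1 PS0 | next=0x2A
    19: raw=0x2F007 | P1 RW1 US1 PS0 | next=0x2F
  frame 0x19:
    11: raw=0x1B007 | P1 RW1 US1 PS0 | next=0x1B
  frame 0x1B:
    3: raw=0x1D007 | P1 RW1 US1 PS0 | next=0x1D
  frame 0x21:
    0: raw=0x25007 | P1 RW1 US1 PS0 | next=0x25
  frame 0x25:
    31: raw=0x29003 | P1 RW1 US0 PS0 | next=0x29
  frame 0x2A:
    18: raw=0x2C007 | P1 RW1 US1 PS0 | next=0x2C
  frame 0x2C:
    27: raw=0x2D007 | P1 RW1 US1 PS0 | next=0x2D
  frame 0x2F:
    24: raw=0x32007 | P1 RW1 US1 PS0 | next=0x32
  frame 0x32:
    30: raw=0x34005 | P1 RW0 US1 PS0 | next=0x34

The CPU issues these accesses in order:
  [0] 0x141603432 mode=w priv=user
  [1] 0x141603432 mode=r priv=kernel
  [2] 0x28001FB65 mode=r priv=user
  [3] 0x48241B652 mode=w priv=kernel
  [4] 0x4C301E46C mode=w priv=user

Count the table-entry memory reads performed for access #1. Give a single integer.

Walk each access:
#0 VA=0x141603432 (w,user):
  [0] read 0x18 idx=5: raw=0x19007 flags P=1 W=1 U=1 S=0
  [1] read 0x19 idx=11: raw=0x1B007 flags P=1 W=1 U=1 S=0
  [2] read 0x1B idx=3: raw=0x1D007 flags P=1 W=1 U=1 S=0
  ⇒ phys 0x1D432  [3 reads]
#1 VA=0x141603432 (r,kernel):
  TLB hit vpn=0x141603 → PA=0x1D432
#2 VA=0x28001FB65 (r,user):
  [0] read 0x18 idx=10: raw=0x21007 flags P=1 W=1 U=1 S=0
  [1] read 0x21 idx=0: raw=0x25007 flags P=1 W=1 U=1 S=0
  [2] read 0x25 idx=31: raw=0x29003 flags P=1 W=1 U=0 S=0
  ✗ PROTECTION_VIOLATION  [3 reads]
#3 VA=0x48241B652 (w,kernel):
  [0] read 0x18 idx=18: raw=0x2A007 flags P=1 W=1 U=1 S=0
  [1] read 0x2A idx=18: raw=0x2C007 flags P=1 W=1 U=1 S=0
  [2] read 0x2C idx=27: raw=0x2D007 flags P=1 W=1 U=1 S=0
  ⇒ phys 0x2D652  [3 reads]
#4 VA=0x4C301E46C (w,user):
  [0] read 0x18 idx=19: raw=0x2F007 flags P=1 W=1 U=1 S=0
  [1] read 0x2F idx=24: raw=0x32007 flags P=1 W=1 U=1 S=0
  [2] read 0x32 idx=30: raw=0x34005 flags P=1 W=0 U=1 S=0
  ✗ PROTECTION_VIOLATION  [3 reads]

Entries read for #1: 0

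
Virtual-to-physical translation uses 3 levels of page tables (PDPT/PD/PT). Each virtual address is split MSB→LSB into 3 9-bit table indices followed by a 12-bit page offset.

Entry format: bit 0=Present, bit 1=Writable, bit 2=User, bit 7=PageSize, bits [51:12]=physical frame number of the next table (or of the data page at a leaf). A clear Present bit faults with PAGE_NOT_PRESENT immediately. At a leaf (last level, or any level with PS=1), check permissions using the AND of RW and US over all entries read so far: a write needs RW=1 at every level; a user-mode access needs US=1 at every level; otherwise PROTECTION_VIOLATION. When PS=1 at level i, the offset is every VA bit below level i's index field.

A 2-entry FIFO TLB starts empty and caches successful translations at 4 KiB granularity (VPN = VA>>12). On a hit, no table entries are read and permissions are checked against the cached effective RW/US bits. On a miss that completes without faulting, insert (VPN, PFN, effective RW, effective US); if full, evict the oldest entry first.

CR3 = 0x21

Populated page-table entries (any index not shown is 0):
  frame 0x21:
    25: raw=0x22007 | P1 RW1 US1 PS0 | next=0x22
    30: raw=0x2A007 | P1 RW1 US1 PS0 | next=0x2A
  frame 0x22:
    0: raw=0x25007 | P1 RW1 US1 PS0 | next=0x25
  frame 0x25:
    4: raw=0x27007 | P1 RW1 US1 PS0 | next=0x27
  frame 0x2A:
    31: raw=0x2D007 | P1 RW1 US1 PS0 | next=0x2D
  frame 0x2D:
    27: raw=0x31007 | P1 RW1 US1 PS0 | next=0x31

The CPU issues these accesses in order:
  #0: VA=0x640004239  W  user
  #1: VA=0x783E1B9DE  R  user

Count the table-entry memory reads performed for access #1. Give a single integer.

Trace:
#0 VA=0x640004239 (w,user):
  L0: frame=0x21 idx=25 entry=0x22007 [P=1 RW=1 US=1 PS=0]
  L1: frame=0x22 idx=0 entry=0x25007 [P=1 RW=1 US=1 PS=0]
  L2: frame=0x25 idx=4 entry=0x27007 [P=1 RW=1 US=1 PS=0]
  ✓ 0x27239  — 3 lookups
#1 VA=0x783E1B9DE (r,user):
  L0: frame=0x21 idx=30 entry=0x2A007 [P=1 RW=1 US=1 PS=0]
  L1: frame=0x2A idx=31 entry=0x2D007 [P=1 RW=1 US=1 PS=0]
  L2: frame=0x2D idx=27 entry=0x31007 [P=1 RW=1 US=1 PS=0]
  ✓ 0x319DE  — 3 lookups

Entries read for #1: 3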